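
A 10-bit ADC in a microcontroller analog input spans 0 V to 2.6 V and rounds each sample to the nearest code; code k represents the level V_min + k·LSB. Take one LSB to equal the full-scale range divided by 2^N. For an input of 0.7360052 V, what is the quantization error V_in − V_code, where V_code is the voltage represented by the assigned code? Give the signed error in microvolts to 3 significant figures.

−323 µV

Range is 2.6 V. LSB = 2.6 V / 2^10 ≈ 2.539 mV.
(V_in − V_min)/LSB = (0.7360052 − (0)) × 1024/2.6 = 289.8728 → nearest code k = 290.
V_code = V_min + k × range/2^10 = 0 + 290 × 2.6/1024 = 0.7363281250 V.
Error = V_in − V_code = 0.7360052 − (0.7363281250) = −323 µV.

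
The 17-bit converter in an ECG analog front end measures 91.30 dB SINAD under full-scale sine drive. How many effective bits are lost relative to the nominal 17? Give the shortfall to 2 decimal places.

Effective bits = (91.30 − 1.76)/6.02 = 14.8738.
Lost resolution: 17 − 14.8738 = 2.1262 bits.

2.13 bits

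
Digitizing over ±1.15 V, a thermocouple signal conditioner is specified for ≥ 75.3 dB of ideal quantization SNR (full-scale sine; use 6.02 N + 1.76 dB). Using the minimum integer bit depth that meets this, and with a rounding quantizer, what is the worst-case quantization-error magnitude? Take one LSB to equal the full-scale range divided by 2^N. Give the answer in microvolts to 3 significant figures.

140 µV

Full-scale range = 1.15 V − (-1.15 V) = 2.3 V.
Solving 6.02 N ≥ 75.3 − 1.76: N ≥ 12.216. Round up → N = 13.
LSB = 2.3 V / 2^13 = 280.76 µV.
|e|_max = LSB/2 = 140 µV.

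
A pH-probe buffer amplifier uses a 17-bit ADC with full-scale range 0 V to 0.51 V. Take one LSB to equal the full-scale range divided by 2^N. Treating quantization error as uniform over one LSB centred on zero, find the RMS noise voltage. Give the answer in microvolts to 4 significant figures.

Full-scale range = 0.51 V.
One LSB is 0.51 V / 131072 = 3.89099 µV.
σ_q = LSB/√12 = 3.89099 µV/3.4641 = 1.123 µV.

1.123 µV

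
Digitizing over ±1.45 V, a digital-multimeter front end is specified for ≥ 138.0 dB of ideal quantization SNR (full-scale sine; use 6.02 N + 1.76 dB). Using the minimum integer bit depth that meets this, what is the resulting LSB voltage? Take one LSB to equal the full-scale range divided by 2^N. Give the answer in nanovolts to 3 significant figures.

346 nV

Full-scale range = 1.45 V − (-1.45 V) = 2.9 V.
N ≥ (138.0 − 1.76)/6.02 = 22.631 → N_min = 23.
LSB = 2.9 V / 2^23 = 346 nV.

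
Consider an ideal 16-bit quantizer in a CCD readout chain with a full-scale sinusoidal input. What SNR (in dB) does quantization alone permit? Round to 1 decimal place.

98.1 dB

For an ideal N-bit converter with full-scale sine input, SNR = 6.02 N + 1.76 dB. SNR = 6.02 × 16 + 1.76 = 96.32 + 1.76 = 98.08 dB.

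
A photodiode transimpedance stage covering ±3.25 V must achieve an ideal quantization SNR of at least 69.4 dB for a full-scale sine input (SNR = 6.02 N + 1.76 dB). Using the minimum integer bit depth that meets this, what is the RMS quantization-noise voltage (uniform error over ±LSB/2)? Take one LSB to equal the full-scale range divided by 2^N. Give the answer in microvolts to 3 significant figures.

Range = 3.25 − (-3.25) = 6.5 V.
Required N = ⌈(69.4 − 1.76)/6.02⌉ = ⌈11.236⌉ = 12.
Step size = 6.5/4096 V = 1.5869 mV.
σ_q = LSB/√12 = 1.5869 mV/3.4641 = 458 µV.

458 µV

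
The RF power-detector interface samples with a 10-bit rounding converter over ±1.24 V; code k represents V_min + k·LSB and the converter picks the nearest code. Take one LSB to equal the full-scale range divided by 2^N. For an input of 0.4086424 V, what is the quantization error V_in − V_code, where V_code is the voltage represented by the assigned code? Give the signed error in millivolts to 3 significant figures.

−0.654 mV

Span: 1.24 V − (-1.24 V) = 2.48 V. LSB = 2.48 V / 2^10 ≈ 2.422 mV.
(0.4086424 − (-1.24)) / LSB = 1.6486424 × 1024/2.48 = 680.7298. Nearest integer: k = 681.
Reconstructed level: -1.24 + 681 × 2.48/1024 V = 0.4092968750 V.
V_in − V_code = 0.4086424 − (0.4092968750) = −0.654 mV.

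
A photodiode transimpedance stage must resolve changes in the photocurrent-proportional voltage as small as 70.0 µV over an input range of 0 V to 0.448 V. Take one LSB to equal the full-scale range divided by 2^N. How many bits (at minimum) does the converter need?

13 bits

V_FS = 0.448 V.
Required number of levels: 0.448/70.0 µV = 6400.0; smallest N with 2^N ≥ that is 13.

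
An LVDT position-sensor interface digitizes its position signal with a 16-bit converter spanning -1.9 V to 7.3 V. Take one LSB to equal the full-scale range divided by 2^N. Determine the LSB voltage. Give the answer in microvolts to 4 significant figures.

140.4 µV

Full-scale range = 7.3 V − (-1.9 V) = 9.2 V.
2^16 = 65536 levels.
LSB = 9.2 V ÷ 2^16 = 9.2/65536 V = 140.4 µV.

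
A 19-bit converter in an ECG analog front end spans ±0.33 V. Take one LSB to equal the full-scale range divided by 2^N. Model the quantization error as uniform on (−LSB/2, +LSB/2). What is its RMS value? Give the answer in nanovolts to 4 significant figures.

363.4 nV

Range = 0.33 − (-0.33) = 0.66 V.
Step size = 0.66/524288 V = 1.25885 µV.
σ_q = LSB/√12 = 1.25885 µV/3.4641 = 363.4 nV.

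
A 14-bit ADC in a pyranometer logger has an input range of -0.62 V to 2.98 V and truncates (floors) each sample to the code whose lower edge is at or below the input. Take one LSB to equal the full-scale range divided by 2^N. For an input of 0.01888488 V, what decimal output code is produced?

2907

Full-scale range = 2.98 V − (-0.62 V) = 3.6 V. LSB = 3.6 V / 2^14 ≈ 219.7 µV.
V_in − V_min = 0.01888488 − (-0.62) = 0.63888488 V.
Divide by LSB: 0.63888488 × 16384/3.6 = 2907.6361.
Truncating gives code 2907.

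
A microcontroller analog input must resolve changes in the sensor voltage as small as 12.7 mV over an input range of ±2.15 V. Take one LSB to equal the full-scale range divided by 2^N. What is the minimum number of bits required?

9 bits

Full-scale range = 2.15 V − (-2.15 V) = 4.3 V.
4.3 V / 12.7 mV = 338.6. Since 2^8 = 256 and 2^9 = 512, N = 9.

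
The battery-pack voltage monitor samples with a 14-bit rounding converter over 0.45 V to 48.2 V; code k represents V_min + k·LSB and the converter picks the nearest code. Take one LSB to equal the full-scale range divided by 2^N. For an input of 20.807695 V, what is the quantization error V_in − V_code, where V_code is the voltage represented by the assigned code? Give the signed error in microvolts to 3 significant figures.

Full-scale range = 48.2 V − (0.45 V) = 47.75 V. LSB = 47.75 V / 2^14 ≈ 2.914 mV.
(V_in − V_min)/LSB = (20.807695 − (0.45)) × 16384/47.75 = 6985.1408 → nearest code k = 6985.
V_code = 0.45 + (6985/16384) × 47.75 = 20.807284546 V.
V_in − V_code = 20.807695 − (20.807284546) = +410 µV.

+410 µV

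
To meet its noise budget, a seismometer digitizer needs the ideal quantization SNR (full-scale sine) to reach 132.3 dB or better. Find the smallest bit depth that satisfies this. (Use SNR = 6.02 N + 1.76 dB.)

Required N = ⌈(132.3 − 1.76)/6.02⌉ = ⌈21.684⌉ = 22.

22 bits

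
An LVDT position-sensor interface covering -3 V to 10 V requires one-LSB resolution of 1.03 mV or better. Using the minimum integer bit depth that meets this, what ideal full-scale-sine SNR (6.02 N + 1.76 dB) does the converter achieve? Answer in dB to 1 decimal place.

86.0 dB

Span: 10 V − (-3 V) = 13 V.
Need 2^N ≥ 13 V / 1.03 mV = 12620 → N_min = 14.
SNR = 6.02 × 14 + 1.76 = 86.04 dB.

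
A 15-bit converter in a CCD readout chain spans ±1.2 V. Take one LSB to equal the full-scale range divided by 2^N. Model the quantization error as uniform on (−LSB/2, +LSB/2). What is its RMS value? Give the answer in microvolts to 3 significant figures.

21.1 µV

Range = 1.2 − (-1.2) = 2.4 V.
One LSB is 2.4 V / 32768 = 73.242 µV.
RMS of a uniform error over width LSB is LSB/√12 = 21.1 µV.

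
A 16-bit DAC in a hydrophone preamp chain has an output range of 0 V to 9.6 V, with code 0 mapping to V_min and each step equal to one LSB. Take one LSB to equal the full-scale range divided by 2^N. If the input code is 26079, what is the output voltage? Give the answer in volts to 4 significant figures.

Span = 9.6 V. LSB = 9.6 V / 2^16.
V_out = V_min + code × LSB = 0 V + 26079 × 9.6 V / 65536
      = 0 V + 3.82017 V = 3.82017 V.

3.820 V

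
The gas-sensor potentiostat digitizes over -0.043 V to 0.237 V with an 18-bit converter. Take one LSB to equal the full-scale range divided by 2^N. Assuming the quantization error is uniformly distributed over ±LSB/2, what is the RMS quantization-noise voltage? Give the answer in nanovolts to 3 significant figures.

The full-scale span is 0.237 − (-0.043) = 0.28 V.
One LSB is 0.28 V / 262144 = 1.0681 µV.
For a uniform distribution on [−LSB/2, +LSB/2], V_rms = LSB/√12 = 1.0681 µV/3.4641 = 308 nV.

308 nV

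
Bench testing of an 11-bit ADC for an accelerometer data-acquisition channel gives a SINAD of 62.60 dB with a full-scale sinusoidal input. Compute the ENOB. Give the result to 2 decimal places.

Inverting SNR = 6.02 N + 1.76: N_eff = (62.60 − 1.76)/6.02 = 10.1063.

10.11 bits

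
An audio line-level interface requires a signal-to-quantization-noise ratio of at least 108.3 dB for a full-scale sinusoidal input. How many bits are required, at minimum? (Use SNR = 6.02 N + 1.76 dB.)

18 bits

Solving 6.02 N ≥ 108.3 − 1.76: N ≥ 17.698. Round up → N = 18.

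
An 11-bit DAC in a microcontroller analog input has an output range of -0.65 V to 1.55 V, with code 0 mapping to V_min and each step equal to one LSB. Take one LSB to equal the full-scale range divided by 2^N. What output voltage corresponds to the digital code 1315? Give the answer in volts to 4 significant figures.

Span: 1.55 V − (-0.65 V) = 2.2 V. LSB = 2.2 V / 2^11.
V_out = V_min + code × LSB = -0.65 V + 1315 × 2.2 V / 2048
      = -0.65 V + 1.41260 V = 0.762598 V.

0.7626 V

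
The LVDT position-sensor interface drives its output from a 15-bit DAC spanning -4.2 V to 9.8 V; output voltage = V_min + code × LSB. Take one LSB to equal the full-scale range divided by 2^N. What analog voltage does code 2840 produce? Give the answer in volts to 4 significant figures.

-2.987 V

Full-scale range = 9.8 V − (-4.2 V) = 14 V. LSB = 14 V / 2^15.
Output = V_min + (2840/32768) × range = -4.2 + 0.0866699 × 14 V
      = -4.2 V + 1.21338 V = -2.98662 V.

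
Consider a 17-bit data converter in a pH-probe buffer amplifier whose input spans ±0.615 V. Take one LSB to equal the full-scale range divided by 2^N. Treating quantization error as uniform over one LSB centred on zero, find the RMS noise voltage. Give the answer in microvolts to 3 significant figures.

2.71 µV

Span: 0.615 V − (-0.615 V) = 1.23 V.
Step size = 1.23/131072 V = 9.3842 µV.
For a uniform distribution on [−LSB/2, +LSB/2], V_rms = LSB/√12 = 9.3842 µV/3.4641 = 2.71 µV.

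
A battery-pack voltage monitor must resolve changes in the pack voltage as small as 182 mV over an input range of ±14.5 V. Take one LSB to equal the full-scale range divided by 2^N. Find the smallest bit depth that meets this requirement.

8 bits

Span: 14.5 V − (-14.5 V) = 29 V.
29 V / 182 mV = 159.3. Since 2^7 = 128 and 2^8 = 256, N = 8.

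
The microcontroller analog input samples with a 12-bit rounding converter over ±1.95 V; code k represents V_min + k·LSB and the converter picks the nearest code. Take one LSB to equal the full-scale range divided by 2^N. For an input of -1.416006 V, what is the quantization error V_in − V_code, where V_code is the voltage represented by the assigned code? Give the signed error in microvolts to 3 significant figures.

−161 µV

Full-scale range = 1.95 V − (-1.95 V) = 3.9 V. LSB = 3.9 V / 2^12 ≈ 0.9521 mV.
(-1.416006 − (-1.95)) / LSB = 0.533994 × 4096/3.9 = 560.8306. Nearest integer: k = 561.
V_code = V_min + k × range/2^12 = -1.95 + 561 × 3.9/4096 = -1.415844727 V.
e = -1.416006 − (-1.415844727) = −161 µV.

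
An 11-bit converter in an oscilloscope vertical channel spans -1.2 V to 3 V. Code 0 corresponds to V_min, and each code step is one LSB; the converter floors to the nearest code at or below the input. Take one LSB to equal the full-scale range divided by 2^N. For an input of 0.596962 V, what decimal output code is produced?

876

Range = 3 − (-1.2) = 4.2 V. LSB = 4.2 V / 2^11 ≈ 2.051 mV.
(V_in − V_min) × 2^11/range = (0.596962 − (-1.2)) × 2048/4.2 = 876.233.
Floor → code = 876.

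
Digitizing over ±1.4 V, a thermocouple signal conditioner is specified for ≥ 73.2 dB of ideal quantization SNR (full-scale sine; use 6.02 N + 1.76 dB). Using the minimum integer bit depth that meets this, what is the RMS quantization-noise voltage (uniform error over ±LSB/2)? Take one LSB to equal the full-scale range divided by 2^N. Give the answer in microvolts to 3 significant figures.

Full-scale range = 1.4 V − (-1.4 V) = 2.8 V.
N ≥ (73.2 − 1.76)/6.02 = 11.867 → N_min = 12.
One LSB is 2.8 V / 4096 = 0.68359 mV.
σ_q = LSB/√12 = 0.68359 mV/3.4641 = 197 µV.

197 µV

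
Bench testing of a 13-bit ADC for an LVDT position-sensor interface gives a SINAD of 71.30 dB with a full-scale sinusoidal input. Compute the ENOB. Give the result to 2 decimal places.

11.55 bits

ENOB = (SINAD − 1.76) / 6.02 = (71.30 − 1.76) / 6.02 = 69.54 / 6.02 = 11.5515.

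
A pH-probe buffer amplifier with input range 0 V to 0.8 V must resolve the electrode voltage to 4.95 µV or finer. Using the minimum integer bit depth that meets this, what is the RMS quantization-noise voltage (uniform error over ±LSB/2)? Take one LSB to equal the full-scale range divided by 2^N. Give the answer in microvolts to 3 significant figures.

Range is 0.8 V.
Need 2^N ≥ 0.8 V / 4.95 µV = 161600 → N_min = 18.
One LSB is 0.8 V / 262144 = 3.0518 µV.
σ_q = LSB/√12 = 3.0518 µV/3.4641 = 0.881 µV.

0.881 µV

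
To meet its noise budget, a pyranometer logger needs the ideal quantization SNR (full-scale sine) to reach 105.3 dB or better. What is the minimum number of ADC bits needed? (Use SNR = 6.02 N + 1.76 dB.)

Required N = ⌈(105.3 − 1.76)/6.02⌉ = ⌈17.199⌉ = 18.

18 bits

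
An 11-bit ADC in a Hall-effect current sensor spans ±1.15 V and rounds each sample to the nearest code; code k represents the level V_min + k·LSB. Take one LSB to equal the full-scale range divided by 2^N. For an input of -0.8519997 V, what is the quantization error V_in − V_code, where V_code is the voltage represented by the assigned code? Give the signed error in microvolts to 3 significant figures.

+393 µV

The full-scale span is 1.15 − (-1.15) = 2.3 V. LSB = 2.3 V / 2^11 ≈ 1.123 mV.
Position in LSBs: (-0.8519997 − (-1.15)) × 2048/2.3 = 265.3498; rounding gives k = 265.
V_code = -1.15 + (265/2048) × 2.3 = -0.8523925781 V.
V_in − V_code = -0.8519997 − (-0.8523925781) = +393 µV.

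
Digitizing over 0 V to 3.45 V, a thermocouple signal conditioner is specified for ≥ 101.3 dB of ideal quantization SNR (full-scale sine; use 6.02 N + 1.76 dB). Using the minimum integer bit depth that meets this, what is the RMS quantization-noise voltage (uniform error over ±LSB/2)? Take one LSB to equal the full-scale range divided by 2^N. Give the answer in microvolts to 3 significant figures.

7.60 µV

Span = 3.45 V.
6.02 N + 1.76 ≥ 101.3 gives N ≥ 16.535, so the minimum integer is 17.
Step size = 3.45/131072 V = 26.321 µV.
V_rms = LSB/√12 = 7.60 µV.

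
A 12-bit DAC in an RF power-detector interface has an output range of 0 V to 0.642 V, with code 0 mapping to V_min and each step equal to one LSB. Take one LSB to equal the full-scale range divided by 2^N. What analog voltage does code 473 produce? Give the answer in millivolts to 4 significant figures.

74.14 mV

V_FS = 0.642 V. LSB = 0.642 V / 2^12.
V_out = 0 + 473 × (0.642/4096) V
      = 0 + 0.0741372 = 0.0741372 V.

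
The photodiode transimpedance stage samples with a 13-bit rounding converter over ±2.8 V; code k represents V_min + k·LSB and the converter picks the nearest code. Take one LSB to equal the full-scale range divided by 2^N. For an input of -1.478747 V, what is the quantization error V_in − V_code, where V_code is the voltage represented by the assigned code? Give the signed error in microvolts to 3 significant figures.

Span: 2.8 V − (-2.8 V) = 5.6 V. LSB = 5.6 V / 2^13 ≈ 0.6836 mV.
(V_in − V_min)/LSB = (-1.478747 − (-2.8)) × 8192/5.6 = 1932.8044 → nearest code k = 1933.
V_code = V_min + k × range/2^13 = -2.8 + 1933 × 5.6/8192 = -1.478613281 V.
V_in − V_code = -1.478747 − (-1.478613281) = −134 µV.

−134 µV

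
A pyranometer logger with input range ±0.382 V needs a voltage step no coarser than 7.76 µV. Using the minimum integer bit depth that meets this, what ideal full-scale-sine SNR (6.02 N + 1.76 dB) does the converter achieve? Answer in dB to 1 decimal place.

The full-scale span is 0.382 − (-0.382) = 0.764 V.
Levels needed ≥ 0.764/7.76 µV = 98450. 2^17 = 131072 suffices, so N_min = 17.
Ideal SNR at N = 17: 6.02·17 + 1.76 = 104.1 dB.

104.1 dB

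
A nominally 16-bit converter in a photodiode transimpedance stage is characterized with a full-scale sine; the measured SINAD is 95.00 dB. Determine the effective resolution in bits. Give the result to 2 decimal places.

15.49 bits

(95.00 − 1.76) / 6.02 = 93.24/6.02 = 15.4884 effective bits.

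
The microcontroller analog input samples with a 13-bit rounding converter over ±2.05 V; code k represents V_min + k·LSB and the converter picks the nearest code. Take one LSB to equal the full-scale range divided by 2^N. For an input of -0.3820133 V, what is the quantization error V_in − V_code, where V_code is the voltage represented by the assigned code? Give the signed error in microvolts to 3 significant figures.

Full-scale range = 2.05 V − (-2.05 V) = 4.1 V. LSB = 4.1 V / 2^13 ≈ 0.5005 mV.
(-0.3820133 − (-2.05)) / LSB = 1.6679867 × 8192/4.1 = 3332.7188. Nearest integer: k = 3333.
V_code = -2.05 + (3333/8192) × 4.1 = -0.3818725586 V.
Error = V_in − V_code = -0.3820133 − (-0.3818725586) = −141 µV.

−141 µV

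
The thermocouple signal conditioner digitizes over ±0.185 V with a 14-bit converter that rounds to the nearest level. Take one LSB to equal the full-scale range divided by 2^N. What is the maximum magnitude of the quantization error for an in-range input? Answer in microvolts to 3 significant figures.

The full-scale span is 0.185 − (-0.185) = 0.37 V.
LSB = 0.37 V ÷ 2^14 = 0.37/16384 V = 22.583 µV.
Worst-case error for round-to-nearest is half an LSB: 11.3 µV.

11.3 µV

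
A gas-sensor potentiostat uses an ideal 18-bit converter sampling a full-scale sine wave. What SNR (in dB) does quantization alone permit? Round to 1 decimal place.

SNR = 6.02·18 + 1.76 = 110.12 dB.

110.1 dB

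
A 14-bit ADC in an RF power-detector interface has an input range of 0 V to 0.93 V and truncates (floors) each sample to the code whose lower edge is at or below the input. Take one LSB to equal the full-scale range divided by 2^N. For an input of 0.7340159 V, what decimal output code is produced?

12931

Full-scale range = 0.93 V. LSB = 0.93 V / 2^14 ≈ 56.76 µV.
code = ⌊(V_in − V_min)/LSB⌋ = ⌊(V_in − V_min) × 2^14 / range⌋
     = ⌊(0.7340159 − (0)) × 16384 / 0.93⌋ = ⌊0.7340159 × 16384/0.93⌋
     = ⌊12931.308⌋ = 12931.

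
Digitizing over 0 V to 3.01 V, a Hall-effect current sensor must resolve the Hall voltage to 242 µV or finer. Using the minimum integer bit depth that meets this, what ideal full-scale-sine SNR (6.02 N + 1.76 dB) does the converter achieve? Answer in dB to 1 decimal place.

86.0 dB

Full-scale range = 3.01 V.
Levels needed ≥ 3.01/242 µV = 12440. 2^14 = 16384 suffices, so N_min = 14.
SNR = 6.02 × 14 + 1.76 = 86.04 dB.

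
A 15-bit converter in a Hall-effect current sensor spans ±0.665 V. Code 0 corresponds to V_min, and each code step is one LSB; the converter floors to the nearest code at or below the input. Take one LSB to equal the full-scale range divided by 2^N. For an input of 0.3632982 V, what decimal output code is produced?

The full-scale span is 0.665 − (-0.665) = 1.33 V. LSB = 1.33 V / 2^15 ≈ 40.59 µV.
(V_in − V_min) × 2^15/range = (0.3632982 − (-0.665)) × 32768/1.33 = 25334.794.
Floor → code = 25334.

25334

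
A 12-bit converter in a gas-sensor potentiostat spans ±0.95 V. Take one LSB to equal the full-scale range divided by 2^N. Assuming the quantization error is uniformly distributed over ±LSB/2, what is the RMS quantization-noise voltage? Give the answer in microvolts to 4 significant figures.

Range = 0.95 − (-0.95) = 1.9 V.
LSB = 1.9 V ÷ 2^12 = 1.9/4096 V = 463.867 µV.
σ_q = LSB/√12 = 463.867 µV/3.4641 = 133.9 µV.

133.9 µV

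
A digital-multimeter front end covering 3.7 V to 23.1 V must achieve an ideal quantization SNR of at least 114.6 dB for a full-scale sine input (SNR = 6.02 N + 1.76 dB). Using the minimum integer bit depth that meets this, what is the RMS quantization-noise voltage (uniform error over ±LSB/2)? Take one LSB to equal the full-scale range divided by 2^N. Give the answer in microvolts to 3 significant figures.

The full-scale span is 23.1 − (3.7) = 19.4 V.
6.02 N + 1.76 ≥ 114.6 gives N ≥ 18.744, so the minimum integer is 19.
One LSB is 19.4 V / 524288 = 37.003 µV.
V_rms = LSB/√12 = 10.7 µV.

10.7 µV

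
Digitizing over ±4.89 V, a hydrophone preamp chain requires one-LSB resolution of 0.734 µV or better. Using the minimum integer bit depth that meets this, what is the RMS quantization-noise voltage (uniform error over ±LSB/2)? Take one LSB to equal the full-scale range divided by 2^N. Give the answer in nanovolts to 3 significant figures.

168 nV

The full-scale span is 4.89 − (-4.89) = 9.78 V.
Required number of levels: 9.78/0.734 µV = 1.3324e7; smallest N with 2^N ≥ that is 24.
LSB = 9.78 V / 2^24 = 0.58293 µV.
σ_q = LSB/√12 = 0.58293 µV/3.4641 = 168 nV.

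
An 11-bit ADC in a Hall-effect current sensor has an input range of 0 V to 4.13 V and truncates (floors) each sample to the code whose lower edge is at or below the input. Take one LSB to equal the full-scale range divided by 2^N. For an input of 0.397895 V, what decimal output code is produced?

Span = 4.13 V. LSB = 4.13 V / 2^11 ≈ 2.017 mV.
(V_in − V_min) × 2^11/range = (0.397895 − (0)) × 2048/4.13 = 197.310.
Floor → code = 197.

197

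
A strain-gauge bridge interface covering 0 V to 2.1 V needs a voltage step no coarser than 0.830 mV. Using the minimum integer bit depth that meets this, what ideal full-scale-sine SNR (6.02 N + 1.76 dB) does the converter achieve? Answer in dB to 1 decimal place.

74.0 dB

Span = 2.1 V.
2.1 V / 0.830 mV = 2530. Since 2^11 = 2048 and 2^12 = 4096, N = 12.
Ideal SNR at N = 12: 6.02·12 + 1.76 = 74.0 dB.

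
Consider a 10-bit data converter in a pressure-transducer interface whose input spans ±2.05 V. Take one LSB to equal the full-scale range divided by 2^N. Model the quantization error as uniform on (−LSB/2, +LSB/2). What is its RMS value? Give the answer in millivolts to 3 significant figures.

1.16 mV

Range = 2.05 − (-2.05) = 4.1 V.
LSB = 4.1 V / 2^10 = 4.0039 mV.
For a uniform distribution on [−LSB/2, +LSB/2], V_rms = LSB/√12 = 4.0039 mV/3.4641 = 1.16 mV.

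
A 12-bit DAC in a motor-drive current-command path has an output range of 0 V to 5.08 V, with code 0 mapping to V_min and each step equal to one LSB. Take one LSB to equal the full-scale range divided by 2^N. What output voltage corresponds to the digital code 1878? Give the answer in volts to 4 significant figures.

V_FS = 5.08 V. LSB = 5.08 V / 2^12.
V_out = V_min + code × LSB = 0 V + 1878 × 5.08 V / 4096
      = 0 V + 2.32916 V = 2.32916 V.

2.329 V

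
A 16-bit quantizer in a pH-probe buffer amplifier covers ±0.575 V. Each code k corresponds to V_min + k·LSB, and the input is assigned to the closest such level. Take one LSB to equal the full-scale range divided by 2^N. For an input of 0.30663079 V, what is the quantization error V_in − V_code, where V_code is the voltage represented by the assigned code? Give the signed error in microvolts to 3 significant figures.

Full-scale range = 0.575 V − (-0.575 V) = 1.15 V. LSB = 1.15 V / 2^16 ≈ 17.55 µV.
Position in LSBs: (0.30663079 − (-0.575)) × 65536/1.15 = 50242.2221; rounding gives k = 50242.
V_code = -0.575 + (50242/65536) × 1.15 = 0.30662689209 V.
V_in − V_code = 0.30663079 − (0.30662689209) = +3.90 µV.

+3.90 µV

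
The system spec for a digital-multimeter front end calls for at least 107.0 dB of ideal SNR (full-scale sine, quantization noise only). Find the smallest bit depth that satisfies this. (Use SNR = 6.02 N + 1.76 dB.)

18 bits

N ≥ (107.0 − 1.76)/6.02 = 17.482 → N_min = 18.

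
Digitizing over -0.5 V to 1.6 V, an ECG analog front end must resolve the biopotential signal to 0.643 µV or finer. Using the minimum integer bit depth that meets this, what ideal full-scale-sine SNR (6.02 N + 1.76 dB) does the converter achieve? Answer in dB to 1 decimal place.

Range = 1.6 − (-0.5) = 2.1 V.
Levels needed ≥ 2.1/0.643 µV = 3.266e6. 2^22 = 4194304 suffices, so N_min = 22.
Ideal SNR at N = 22: 6.02·22 + 1.76 = 134.2 dB.

134.2 dB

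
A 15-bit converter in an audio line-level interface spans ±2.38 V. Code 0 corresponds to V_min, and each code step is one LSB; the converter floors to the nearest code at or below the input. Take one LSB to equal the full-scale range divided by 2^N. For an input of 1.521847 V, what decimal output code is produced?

Full-scale range = 2.38 V − (-2.38 V) = 4.76 V. LSB = 4.76 V / 2^15 ≈ 145.3 µV.
(V_in − V_min) × 2^15/range = (1.521847 − (-2.38)) × 32768/4.76 = 26860.446.
Floor → code = 26860.

26860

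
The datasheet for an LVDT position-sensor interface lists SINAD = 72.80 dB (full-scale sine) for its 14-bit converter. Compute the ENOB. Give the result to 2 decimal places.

11.80 bits

ENOB = (SINAD − 1.76) / 6.02 = (72.80 − 1.76) / 6.02 = 71.04 / 6.02 = 11.8007.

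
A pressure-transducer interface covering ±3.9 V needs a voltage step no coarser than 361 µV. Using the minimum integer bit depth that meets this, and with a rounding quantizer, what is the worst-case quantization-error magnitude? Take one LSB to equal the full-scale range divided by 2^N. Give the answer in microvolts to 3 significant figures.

Full-scale range = 3.9 V − (-3.9 V) = 7.8 V.
Need 2^N ≥ 7.8 V / 361 µV = 21610 → N_min = 15.
Step size = 7.8/32768 V = 238.04 µV.
Max error for round-to-nearest is LSB/2 = 119 µV.

119 µV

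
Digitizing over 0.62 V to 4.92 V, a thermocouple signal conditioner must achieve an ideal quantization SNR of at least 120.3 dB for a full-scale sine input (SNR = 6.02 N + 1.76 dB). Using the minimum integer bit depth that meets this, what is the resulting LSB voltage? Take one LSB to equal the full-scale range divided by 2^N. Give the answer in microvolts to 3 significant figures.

4.10 µV

The full-scale span is 4.92 − (0.62) = 4.3 V.
Required N = ⌈(120.3 − 1.76)/6.02⌉ = ⌈19.691⌉ = 20.
LSB = 4.3 V / 2^20 = 4.10 µV.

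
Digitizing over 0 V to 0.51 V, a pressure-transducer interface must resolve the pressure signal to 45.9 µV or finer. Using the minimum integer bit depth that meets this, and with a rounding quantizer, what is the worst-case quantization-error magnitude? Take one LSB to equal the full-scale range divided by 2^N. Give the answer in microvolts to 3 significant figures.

Full-scale range = 0.51 V.
Need 2^N ≥ 0.51 V / 45.9 µV = 11110 → N_min = 14.
LSB = 0.51 V / 2^14 = 31.128 µV.
Max error for round-to-nearest is LSB/2 = 15.6 µV.

15.6 µV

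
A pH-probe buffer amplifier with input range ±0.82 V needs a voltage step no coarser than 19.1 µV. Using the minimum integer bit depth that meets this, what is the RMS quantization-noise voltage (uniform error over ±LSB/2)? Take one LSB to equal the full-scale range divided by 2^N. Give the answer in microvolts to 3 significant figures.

3.61 µV

The full-scale span is 0.82 − (-0.82) = 1.64 V.
Levels needed ≥ 1.64/19.1 µV = 85860. 2^17 = 131072 suffices, so N_min = 17.
LSB = 1.64 V / 2^17 = 12.512 µV.
RMS noise = LSB/√12 = 3.61 µV.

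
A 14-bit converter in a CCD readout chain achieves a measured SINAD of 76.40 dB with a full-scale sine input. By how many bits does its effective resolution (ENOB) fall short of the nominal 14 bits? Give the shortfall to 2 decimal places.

Effective bits = (76.40 − 1.76)/6.02 = 12.3987.
14 − 12.3987 = 1.60 bits below nominal.

1.60 bits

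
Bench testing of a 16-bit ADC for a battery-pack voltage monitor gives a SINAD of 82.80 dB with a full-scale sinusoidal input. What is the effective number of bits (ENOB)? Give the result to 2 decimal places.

13.46 bits

ENOB = (SINAD − 1.76) / 6.02 = (82.80 − 1.76) / 6.02 = 81.04 / 6.02 = 13.4618.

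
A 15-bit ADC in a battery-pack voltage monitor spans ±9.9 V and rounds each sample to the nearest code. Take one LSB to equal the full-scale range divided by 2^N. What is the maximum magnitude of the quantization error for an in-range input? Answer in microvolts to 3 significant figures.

302 µV

Span: 9.9 V − (-9.9 V) = 19.8 V.
LSB = 19.8 V ÷ 2^15 = 19.8/32768 V = 0.60425 mV.
A rounding quantizer has |error| ≤ LSB/2 = 302 µV.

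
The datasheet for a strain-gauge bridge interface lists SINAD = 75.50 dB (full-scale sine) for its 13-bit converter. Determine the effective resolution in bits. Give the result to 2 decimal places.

Inverting SNR = 6.02 N + 1.76: N_eff = (75.50 − 1.76)/6.02 = 12.2492.

12.25 bits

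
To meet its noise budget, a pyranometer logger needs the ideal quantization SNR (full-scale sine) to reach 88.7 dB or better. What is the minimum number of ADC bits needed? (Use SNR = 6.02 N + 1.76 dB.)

6.02 N + 1.76 ≥ 88.7 gives N ≥ 14.442, so the minimum integer is 15.

15 bits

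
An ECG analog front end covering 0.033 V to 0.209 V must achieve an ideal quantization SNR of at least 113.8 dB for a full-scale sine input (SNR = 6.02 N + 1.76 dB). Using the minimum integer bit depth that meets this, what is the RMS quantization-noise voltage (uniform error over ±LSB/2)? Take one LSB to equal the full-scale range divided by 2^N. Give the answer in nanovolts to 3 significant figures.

96.9 nV

Span: 0.209 V − (0.033 V) = 0.176 V.
Required N = ⌈(113.8 − 1.76)/6.02⌉ = ⌈18.611⌉ = 19.
One LSB is 0.176 V / 524288 = 335.69 nV.
σ_q = LSB/√12 = 335.69 nV/3.4641 = 96.9 nV.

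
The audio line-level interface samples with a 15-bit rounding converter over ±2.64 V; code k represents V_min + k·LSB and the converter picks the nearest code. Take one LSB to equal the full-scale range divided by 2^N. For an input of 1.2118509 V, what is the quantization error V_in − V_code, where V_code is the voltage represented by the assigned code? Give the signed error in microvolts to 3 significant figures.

−29.0 µV

The full-scale span is 2.64 − (-2.64) = 5.28 V. LSB = 5.28 V / 2^15 ≈ 161.1 µV.
(1.2118509 − (-2.64)) / LSB = 3.8518509 × 32768/5.28 = 23904.8201. Nearest integer: k = 23905.
Reconstructed level: -2.64 + 23905 × 5.28/32768 V = 1.2118798828 V.
Error = V_in − V_code = 1.2118509 − (1.2118798828) = −29.0 µV.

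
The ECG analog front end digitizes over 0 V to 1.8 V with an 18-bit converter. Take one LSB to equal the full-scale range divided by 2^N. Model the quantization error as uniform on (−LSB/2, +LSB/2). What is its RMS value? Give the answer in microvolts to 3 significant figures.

Range is 1.8 V.
LSB = 1.8 V ÷ 2^18 = 1.8/262144 V = 6.8665 µV.
RMS of a uniform error over width LSB is LSB/√12 = 1.98 µV.

1.98 µV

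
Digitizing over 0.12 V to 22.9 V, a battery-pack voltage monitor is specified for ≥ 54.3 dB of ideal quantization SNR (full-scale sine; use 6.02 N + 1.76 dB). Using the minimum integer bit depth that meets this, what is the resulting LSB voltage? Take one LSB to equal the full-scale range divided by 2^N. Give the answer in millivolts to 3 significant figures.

The full-scale span is 22.9 − (0.12) = 22.78 V.
Solving 6.02 N ≥ 54.3 − 1.76: N ≥ 8.728. Round up → N = 9.
LSB = 22.78 V / 2^9 = 44.5 mV.

44.5 mV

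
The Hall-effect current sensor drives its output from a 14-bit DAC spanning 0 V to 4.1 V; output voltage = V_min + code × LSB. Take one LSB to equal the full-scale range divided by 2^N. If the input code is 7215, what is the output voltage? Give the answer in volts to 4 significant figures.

Range is 4.1 V. LSB = 4.1 V / 2^14.
V_out = 0 + 7215 × (4.1/16384) V
      = 0 + 1.80551 = 1.80551 V.

1.806 V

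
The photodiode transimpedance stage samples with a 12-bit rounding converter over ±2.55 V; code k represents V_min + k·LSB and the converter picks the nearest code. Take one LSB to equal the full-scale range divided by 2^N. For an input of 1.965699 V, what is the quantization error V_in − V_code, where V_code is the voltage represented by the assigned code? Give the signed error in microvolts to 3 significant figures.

Full-scale range = 2.55 V − (-2.55 V) = 5.1 V. LSB = 5.1 V / 2^12 ≈ 1.245 mV.
(1.965699 − (-2.55)) / LSB = 4.515699 × 4096/5.1 = 3626.7261. Nearest integer: k = 3627.
V_code = -2.55 + (3627/4096) × 5.1 = 1.966040039 V.
V_in − V_code = 1.965699 − (1.966040039) = −341 µV.

−341 µV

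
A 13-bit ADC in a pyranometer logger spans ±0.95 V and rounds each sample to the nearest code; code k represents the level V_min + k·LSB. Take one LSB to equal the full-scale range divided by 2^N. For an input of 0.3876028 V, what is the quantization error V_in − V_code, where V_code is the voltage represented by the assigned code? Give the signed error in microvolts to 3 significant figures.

The full-scale span is 0.95 − (-0.95) = 1.9 V. LSB = 1.9 V / 2^13 ≈ 231.9 µV.
Position in LSBs: (0.3876028 − (-0.95)) × 8192/1.9 = 5767.1801; rounding gives k = 5767.
V_code = -0.95 + (5767/8192) × 1.9 = 0.3875610352 V.
Error = V_in − V_code = 0.3876028 − (0.3875610352) = +41.8 µV.

+41.8 µV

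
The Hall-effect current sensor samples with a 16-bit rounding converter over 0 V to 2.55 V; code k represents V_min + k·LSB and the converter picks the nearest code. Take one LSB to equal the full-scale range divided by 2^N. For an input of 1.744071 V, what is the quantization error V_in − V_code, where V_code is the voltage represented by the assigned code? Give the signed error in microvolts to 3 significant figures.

+12.0 µV

V_FS = 2.55 V. LSB = 2.55 V / 2^16 ≈ 38.91 µV.
Position in LSBs: (1.744071 − (0)) × 65536/2.55 = 44823.3086; rounding gives k = 44823.
Reconstructed level: 0 + 44823 × 2.55/65536 V = 1.7440589905 V.
e = 1.744071 − (1.7440589905) = +12.0 µV.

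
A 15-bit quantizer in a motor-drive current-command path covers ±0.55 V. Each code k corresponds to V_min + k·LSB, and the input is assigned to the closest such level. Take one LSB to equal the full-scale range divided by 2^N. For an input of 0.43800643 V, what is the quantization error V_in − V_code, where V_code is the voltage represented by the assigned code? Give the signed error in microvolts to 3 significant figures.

The full-scale span is 0.55 − (-0.55) = 1.1 V. LSB = 1.1 V / 2^15 ≈ 33.57 µV.
(0.43800643 − (-0.55)) / LSB = 0.98800643 × 32768/1.1 = 29431.8134. Nearest integer: k = 29432.
Reconstructed level: -0.55 + 29432 × 1.1/32768 V = 0.43801269531 V.
V_in − V_code = 0.43800643 − (0.43801269531) = −6.27 µV.

−6.27 µV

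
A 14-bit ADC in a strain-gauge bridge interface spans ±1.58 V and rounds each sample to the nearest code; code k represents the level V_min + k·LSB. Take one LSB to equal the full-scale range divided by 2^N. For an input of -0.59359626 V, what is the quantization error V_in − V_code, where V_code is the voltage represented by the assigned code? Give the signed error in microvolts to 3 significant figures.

+61.0 µV

Full-scale range = 1.58 V − (-1.58 V) = 3.16 V. LSB = 3.16 V / 2^14 ≈ 192.9 µV.
Position in LSBs: (-0.59359626 − (-1.58)) × 16384/3.16 = 5114.3161; rounding gives k = 5114.
Reconstructed level: -1.58 + 5114 × 3.16/16384 V = -0.59365722656 V.
Error = V_in − V_code = -0.59359626 − (-0.59365722656) = +61.0 µV.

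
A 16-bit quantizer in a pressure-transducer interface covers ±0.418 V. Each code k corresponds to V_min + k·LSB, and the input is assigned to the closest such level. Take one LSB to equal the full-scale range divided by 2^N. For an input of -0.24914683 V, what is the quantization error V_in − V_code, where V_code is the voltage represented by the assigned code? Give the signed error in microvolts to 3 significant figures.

Full-scale range = 0.418 V − (-0.418 V) = 0.836 V. LSB = 0.836 V / 2^16 ≈ 12.76 µV.
(V_in − V_min)/LSB = (-0.24914683 − (-0.418)) × 65536/0.836 = 13236.7959 → nearest code k = 13237.
V_code = V_min + k × range/2^16 = -0.418 + 13237 × 0.836/65536 = -0.24914422607 V.
V_in − V_code = -0.24914683 − (-0.24914422607) = −2.60 µV.

−2.60 µV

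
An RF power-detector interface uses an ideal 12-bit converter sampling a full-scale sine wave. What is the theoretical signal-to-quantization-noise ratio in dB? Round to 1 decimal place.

74.0 dB

SNR = 6.02·12 + 1.76 = 74.00 dB.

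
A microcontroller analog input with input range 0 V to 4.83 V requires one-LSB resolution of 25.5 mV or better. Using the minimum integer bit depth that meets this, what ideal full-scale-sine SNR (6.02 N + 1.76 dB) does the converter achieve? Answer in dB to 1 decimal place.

49.9 dB

Span = 4.83 V.
4.83 V / 25.5 mV = 189.4. Since 2^7 = 128 and 2^8 = 256, N = 8.
6.02(8) + 1.76 = 49.92 dB.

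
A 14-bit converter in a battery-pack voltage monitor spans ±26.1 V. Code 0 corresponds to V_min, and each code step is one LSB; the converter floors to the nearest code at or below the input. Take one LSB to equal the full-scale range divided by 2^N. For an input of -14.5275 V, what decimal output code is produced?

Range = 26.1 − (-26.1) = 52.2 V. LSB = 52.2 V / 2^14 ≈ 3.186 mV.
code = ⌊(V_in − V_min)/LSB⌋ = ⌊(V_in − V_min) × 2^14 / range⌋
     = ⌊(-14.5275 − (-26.1)) × 16384 / 52.2⌋ = ⌊11.5725 × 16384/52.2⌋
     = ⌊3632.257⌋ = 3632.

3632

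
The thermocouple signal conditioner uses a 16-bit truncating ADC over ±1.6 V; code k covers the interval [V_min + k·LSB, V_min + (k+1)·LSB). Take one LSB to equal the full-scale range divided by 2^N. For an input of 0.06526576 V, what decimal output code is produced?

The full-scale span is 1.6 − (-1.6) = 3.2 V. LSB = 3.2 V / 2^16 ≈ 48.83 µV.
code = ⌊(V_in − V_min)/LSB⌋ = ⌊(V_in − V_min) × 2^16 / range⌋
     = ⌊(0.06526576 − (-1.6)) × 65536 / 3.2⌋ = ⌊1.66526576 × 65536/3.2⌋
     = ⌊34104.643⌋ = 34104.

34104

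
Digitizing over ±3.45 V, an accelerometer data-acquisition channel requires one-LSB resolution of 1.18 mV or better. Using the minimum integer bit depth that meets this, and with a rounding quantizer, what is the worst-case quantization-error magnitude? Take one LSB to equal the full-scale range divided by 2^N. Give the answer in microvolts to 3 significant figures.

The full-scale span is 3.45 − (-3.45) = 6.9 V.
6.9 V / 1.18 mV = 5847. Since 2^12 = 4096 and 2^13 = 8192, N = 13.
Step size = 6.9/8192 V = 0.84229 mV.
Half an LSB is 421 µV.

421 µV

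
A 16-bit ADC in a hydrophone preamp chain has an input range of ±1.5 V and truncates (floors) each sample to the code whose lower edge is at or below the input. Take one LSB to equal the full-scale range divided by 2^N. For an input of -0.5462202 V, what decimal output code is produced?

The full-scale span is 1.5 − (-1.5) = 3 V. LSB = 3 V / 2^16 ≈ 45.78 µV.
V_in − V_min = -0.5462202 − (-1.5) = 0.9537798 V.
Divide by LSB: 0.9537798 × 65536/3 = 20835.6377.
Truncating gives code 20835.

20835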